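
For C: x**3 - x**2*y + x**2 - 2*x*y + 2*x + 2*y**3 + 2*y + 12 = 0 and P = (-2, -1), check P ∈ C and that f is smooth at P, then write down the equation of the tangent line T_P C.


Tangent line at P: 8*x + 8*y + 24 = 0.

Step 1: f(-2, -1) = 0, so P lies on C.
Step 2: partial derivatives
  f_x(x, y) = 3*x**2 - 2*x*y + 2*x - 2*y + 2, f_y(x, y) = -x**2 - 2*x + 6*y**2 + 2.
  f_x(P) = 8, f_y(P) = 8 (gradient nonzero, so P is smooth).
Step 3: tangent line at P: 8·(x − -2) + 8·(y − -1) = 0.
Expanding: 8*x + 8*y + 24 = 0.


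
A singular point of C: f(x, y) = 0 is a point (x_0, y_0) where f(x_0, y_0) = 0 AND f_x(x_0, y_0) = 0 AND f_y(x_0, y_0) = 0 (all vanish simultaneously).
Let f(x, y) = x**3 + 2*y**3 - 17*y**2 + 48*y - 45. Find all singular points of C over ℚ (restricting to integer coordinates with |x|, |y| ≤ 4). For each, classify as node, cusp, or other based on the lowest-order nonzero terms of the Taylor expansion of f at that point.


Singular points: {(0, 3)}; classification: cusp.

Compute partial derivatives:
  f_x = 3*x**2.
  f_y = 6*y**2 - 34*y + 48.
Scan x_0 ∈ {−4, ..., 4}. For each x_0, f_y(x_0, y) is a polynomial in y; find its integer roots y ∈ {−4, ..., 4}, then test f_x and f at those candidates.
  x = -4: f_y(-4, y) = 6*y**2 - 34*y + 48; vanishes at y ∈ {3}. (-4, 3): f_x = 48 ≠ 0.
  x = -3: f_y(-3, y) = 6*y**2 - 34*y + 48; vanishes at y ∈ {3}. (-3, 3): f_x = 27 ≠ 0.
  x = -2: f_y(-2, y) = 6*y**2 - 34*y + 48; vanishes at y ∈ {3}. (-2, 3): f_x = 12 ≠ 0.
  x = -1: f_y(-1, y) = 6*y**2 - 34*y + 48; vanishes at y ∈ {3}. (-1, 3): f_x = 3 ≠ 0.
  x = 0: f_y(0, y) = 6*y**2 - 34*y + 48; vanishes at y ∈ {3}. (0, 3): f_x = 0, f = 0 — SINGULAR.
  x = 1: f_y(1, y) = 6*y**2 - 34*y + 48; vanishes at y ∈ {3}. (1, 3): f_x = 3 ≠ 0.
  x = 2: f_y(2, y) = 6*y**2 - 34*y + 48; vanishes at y ∈ {3}. (2, 3): f_x = 12 ≠ 0.
  x = 3: f_y(3, y) = 6*y**2 - 34*y + 48; vanishes at y ∈ {3}. (3, 3): f_x = 27 ≠ 0.
  x = 4: f_y(4, y) = 6*y**2 - 34*y + 48; vanishes at y ∈ {3}. (4, 3): f_x = 48 ≠ 0.
Only singular point on the grid: (0, 3).
Classify: substitute x = 0 + u, y = 3 + v and expand: f = u**3 + 2*v**3 + v**2.
No constant or linear terms (consistent with a singular point). Quadratic part: v**2. Cubic part: u**3 + 2*v**3.
The quadratic part v**2 is a perfect square, so there is a single (double) tangent line v = 0, i.e. y = 3. Restricting the cubic part to that line (v = 0) leaves u**3 ≠ 0, so f is not divisible by v and the branch is v² ≈ -u**3 to lowest order — this is a cusp.
Classification: cusp.


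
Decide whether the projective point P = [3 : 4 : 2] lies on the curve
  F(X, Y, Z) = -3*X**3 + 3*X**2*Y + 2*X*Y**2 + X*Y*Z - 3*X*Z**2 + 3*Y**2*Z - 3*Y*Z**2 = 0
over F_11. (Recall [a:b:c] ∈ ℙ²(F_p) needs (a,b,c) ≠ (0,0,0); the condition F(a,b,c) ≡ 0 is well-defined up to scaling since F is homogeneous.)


F(3,4,2) ≡ 5 (mod 11); P is NOT on the curve.

Evaluate F(3, 4, 2) term-by-term (mod 11).
  -3*X**3 ↦ -3·27·1·1 = -81
  3*X**2*Y ↦ 3·9·4·1 = 108
  2*X*Y**2 ↦ 2·3·16·1 = 96
  X*Y*Z ↦ 1·3·4·2 = 24
  -3*X*Z**2 ↦ -3·3·1·4 = -36
  3*Y**2*Z ↦ 3·1·16·2 = 96
  -3*Y*Z**2 ↦ -3·1·4·4 = -48
Sum: F(3, 4, 2) = (-81) + (108) + (96) + (24) + (-36) + (96) + (-48) = 159.
Reducing mod 11: 159 ≡ 5 (mod 11).
Since F(a, b, c) ≡ 5 ≠ 0 (mod 11), P does NOT lie on the curve.


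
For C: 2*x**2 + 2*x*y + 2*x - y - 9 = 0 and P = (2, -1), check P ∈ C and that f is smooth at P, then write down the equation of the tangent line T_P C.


Tangent line at P: 8*x + 3*y - 13 = 0.

Step 1: f(2, -1) = 0, so P lies on C.
Step 2: partial derivatives
  f_x(x, y) = 4*x + 2*y + 2, f_y(x, y) = 2*x - 1.
  f_x(P) = 8, f_y(P) = 3 (gradient nonzero, so P is smooth).
Step 3: tangent line at P: 8·(x − 2) + 3·(y − -1) = 0.
Expanding: 8*x + 3*y - 13 = 0.


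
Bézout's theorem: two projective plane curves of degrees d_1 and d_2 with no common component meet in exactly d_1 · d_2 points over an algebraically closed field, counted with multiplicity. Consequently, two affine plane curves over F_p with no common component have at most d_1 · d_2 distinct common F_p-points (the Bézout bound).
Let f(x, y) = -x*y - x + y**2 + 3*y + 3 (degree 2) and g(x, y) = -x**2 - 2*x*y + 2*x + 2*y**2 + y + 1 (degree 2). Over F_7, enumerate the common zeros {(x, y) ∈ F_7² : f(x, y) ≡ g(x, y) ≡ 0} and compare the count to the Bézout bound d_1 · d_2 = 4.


Common zeros: {(2, 4), (6, 5)}; count = 2; Bézout bound = 4.

deg(f) = 2, deg(g) = 2, so Bézout bound = 4.
Scan x ∈ F_7. For each x, list the y ∈ F_7 with f(x, y) ≡ 0 and those with g(x, y) ≡ 0 (mod 7); the common zeros in that column are the intersection.
  x = 0: f ≡ 0 at y ∈ {1, 3}; g ≡ 0 at y ∈ {5}; common: ∅.
  x = 1: f ≡ 0 at y ∈ ∅; g ≡ 0 at y ∈ ∅; common: ∅.
  x = 2: f ≡ 0 at y ∈ {2, 4}; g ≡ 0 at y ∈ {1, 4}; common: {4}.
  x = 3: f ≡ 0 at y ∈ {0}; g ≡ 0 at y ∈ ∅; common: ∅.
  x = 4: f ≡ 0 at y ∈ ∅; g ≡ 0 at y ∈ {0}; common: ∅.
  x = 5: f ≡ 0 at y ∈ ∅; g ≡ 0 at y ∈ {0, 1}; common: ∅.
  x = 6: f ≡ 0 at y ∈ {5}; g ≡ 0 at y ∈ {4, 5}; common: {5}.
Collecting: common zeros = {(2, 4), (6, 5)}, so the count is 2.
Comparison with the Bézout bound: 2 ≤ 4 = deg(f)·deg(g), as expected for curves with no common component (the affine F_7-count falls short of the bound because intersections may lie at infinity, over extension fields, or carry multiplicity).


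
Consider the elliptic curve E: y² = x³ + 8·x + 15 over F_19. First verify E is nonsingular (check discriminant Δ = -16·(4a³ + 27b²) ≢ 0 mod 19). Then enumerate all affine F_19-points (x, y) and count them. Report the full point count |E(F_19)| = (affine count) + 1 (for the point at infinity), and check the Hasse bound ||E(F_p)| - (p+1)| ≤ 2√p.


Affine points = {(1, 9), (1, 10), (2, 1), (2, 18), (3, 3), (3, 16), (4, 4), (4, 15), (5, 3), (5, 16), (11, 3), (11, 16), (13, 6), (13, 13), (18, 5), (18, 14)}; affine count = 16; |E(F_19)| = 17.

Discriminant check: Δ ∝ 4a³ + 27b² = 4·8³ + 27·15² = 4·512 + 27·225 ≡ 10 (mod 19). Nonzero ⇒ E is nonsingular.
For each x ∈ F_19, compute rhs = x³ + 8·x + 15 mod 19, then count y ∈ F_19 with y² ≡ rhs.
  x = 0: rhs = 15, matching y values: none (0 points).
  x = 1: rhs = 5, matching y values: 9, 10 (2 points).
  x = 2: rhs = 1, matching y values: 1, 18 (2 points).
  x = 3: rhs = 9, matching y values: 3, 16 (2 points).
  x = 4: rhs = 16, matching y values: 4, 15 (2 points).
  x = 5: rhs = 9, matching y values: 3, 16 (2 points).
  x = 6: rhs = 13, matching y values: none (0 points).
  x = 7: rhs = 15, matching y values: none (0 points).
  x = 8: rhs = 2, matching y values: none (0 points).
  x = 9: rhs = 18, matching y values: none (0 points).
  x = 10: rhs = 12, matching y values: none (0 points).
  x = 11: rhs = 9, matching y values: 3, 16 (2 points).
  x = 12: rhs = 15, matching y values: none (0 points).
  x = 13: rhs = 17, matching y values: 6, 13 (2 points).
  x = 14: rhs = 2, matching y values: none (0 points).
  x = 15: rhs = 14, matching y values: none (0 points).
  x = 16: rhs = 2, matching y values: none (0 points).
  x = 17: rhs = 10, matching y values: none (0 points).
  x = 18: rhs = 6, matching y values: 5, 14 (2 points).
Total affine count: 16.
Full point count |E(F_19)| = 16 + 1 = 17.
Hasse bound: |17 − (19+1)| = |-3| = 3 ≤ 2√19 ≈ 8.7178 ✓.


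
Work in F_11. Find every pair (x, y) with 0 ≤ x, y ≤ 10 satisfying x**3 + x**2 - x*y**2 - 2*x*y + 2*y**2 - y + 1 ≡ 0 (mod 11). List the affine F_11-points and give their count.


Affine F_11-points: {(0, 8), (0, 9), (2, 7), (4, 2), (4, 10), (6, 0), (6, 5), (7, 4), (10, 9)}; count = 9.

For each of the 121 pairs (x, y) ∈ F_11², evaluate f(x, y) mod 11. Record the zeros.
  x = 0: [0↦1, 1↦2, 2↦7, 3↦5, 4↦7, 5↦2, 6↦1, 7↦4, 8↦0, 9↦0, 10↦4]  zeros at y ∈ {8, 9}
  x = 1: [0↦3, 1↦1, 2↦1, 3↦3, 4↦7, 5↦2, 6↦10, 7↦9, 8↦10, 9↦2, 10↦7]  zeros at y ∈ ∅
  x = 2: [0↦2, 1↦8, 2↦3, 3↦9, 4↦4, 5↦10, 6↦5, 7↦0, 8↦6, 9↦1, 10↦7]  zeros at y ∈ {7}
  x = 3: [0↦4, 1↦7, 2↦8, 3↦7, 4↦4, 5↦10, 6↦3, 7↦5, 8↦5, 9↦3, 10↦10]  zeros at y ∈ ∅
  x = 4: [0↦4, 1↦4, 2↦0, 3↦3, 4↦2, 5↦8, 6↦10, 7↦8, 8↦2, 9↦3, 10↦0]  zeros at y ∈ {2, 10}
  x = 5: [0↦8, 1↦5, 2↦7, 3↦3, 4↦4, 5↦10, 6↦10, 7↦4, 8↦3, 9↦7, 10↦5]  zeros at y ∈ ∅
  x = 6: [0↦0, 1↦5, 2↦2, 3↦2, 4↦5, 5↦0, 6↦9, 7↦10, 8↦3, 9↦10, 10↦9]  zeros at y ∈ {0, 5}
  x = 7: [0↦8, 1↦10, 2↦2, 3↦6, 4↦0, 5↦6, 6↦2, 7↦10, 8↦8, 9↦7, 10↦7]  zeros at y ∈ {4}
  x = 8: [0↦5, 1↦4, 2↦2, 3↦10, 4↦6, 5↦1, 6↦6, 7↦10, 8↦2, 9↦4, 10↦5]  zeros at y ∈ ∅
  x = 9: [0↦8, 1↦4, 2↦8, 3↦9, 4↦7, 5↦2, 6↦5, 7↦5, 8↦2, 9↦7, 10↦9]  zeros at y ∈ ∅
  x = 10: [0↦1, 1↦5, 2↦4, 3↦9, 4↦9, 5↦4, 6↦5, 7↦1, 8↦3, 9↦0, 10↦3]  zeros at y ∈ {9}
Collecting zeros: affine points = {(0, 8), (0, 9), (2, 7), (4, 2), (4, 10), (6, 0), (6, 5), (7, 4), (10, 9)}.
Total count |C(F_11)_aff| = 9.


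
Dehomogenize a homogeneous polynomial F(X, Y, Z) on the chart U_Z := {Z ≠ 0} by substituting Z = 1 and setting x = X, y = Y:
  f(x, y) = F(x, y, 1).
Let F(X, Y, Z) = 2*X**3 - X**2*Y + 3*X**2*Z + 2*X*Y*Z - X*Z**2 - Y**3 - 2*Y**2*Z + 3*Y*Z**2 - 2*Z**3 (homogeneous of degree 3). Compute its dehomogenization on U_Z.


f(x, y) = 2*x**3 - x**2*y + 3*x**2 + 2*x*y - x - y**3 - 2*y**2 + 3*y - 2

On U_Z we set Z = 1. Each monomial c·X^i·Y^j·Z^k in F becomes c·x^i·y^j·1^k = c·x^i·y^j.
Substituting Z = 1: F(X, Y, 1) = 2*x**3 - x**2*y + 3*x**2 + 2*x*y - x - y**3 - 2*y**2 + 3*y - 2.
Note: deg(f) ≤ deg(F) = 3; strict inequality happens when F is divisible by Z (lost terms).


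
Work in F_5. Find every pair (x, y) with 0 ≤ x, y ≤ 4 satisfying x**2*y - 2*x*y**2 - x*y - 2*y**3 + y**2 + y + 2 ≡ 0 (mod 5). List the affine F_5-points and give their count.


Affine F_5-points: {(0, 3), (1, 1), (2, 1), (2, 2), (2, 3), (3, 2)}; count = 6.

For each of the 25 pairs (x, y) ∈ F_5², evaluate f(x, y) mod 5. Record the zeros.
  x = 0: [0↦2, 1↦2, 2↦2, 3↦0, 4↦4]  zeros at y ∈ {3}
  x = 1: [0↦2, 1↦0, 2↦4, 3↦2, 4↦2]  zeros at y ∈ {1}
  x = 2: [0↦2, 1↦0, 2↦0, 3↦0, 4↦3]  zeros at y ∈ {1, 2, 3}
  x = 3: [0↦2, 1↦2, 2↦0, 3↦4, 4↦2]  zeros at y ∈ {2}
  x = 4: [0↦2, 1↦1, 2↦4, 3↦4, 4↦4]  zeros at y ∈ ∅
Collecting zeros: affine points = {(0, 3), (1, 1), (2, 1), (2, 2), (2, 3), (3, 2)}.
Total count |C(F_5)_aff| = 6.


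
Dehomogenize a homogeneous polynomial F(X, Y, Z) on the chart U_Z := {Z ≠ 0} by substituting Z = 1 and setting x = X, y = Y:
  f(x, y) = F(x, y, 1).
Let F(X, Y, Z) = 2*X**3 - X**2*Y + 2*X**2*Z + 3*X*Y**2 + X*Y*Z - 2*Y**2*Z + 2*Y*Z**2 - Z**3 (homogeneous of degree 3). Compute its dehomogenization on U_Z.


f(x, y) = 2*x**3 - x**2*y + 2*x**2 + 3*x*y**2 + x*y - 2*y**2 + 2*y - 1

On U_Z we set Z = 1. Each monomial c·X^i·Y^j·Z^k in F becomes c·x^i·y^j·1^k = c·x^i·y^j.
Substituting Z = 1: F(X, Y, 1) = 2*x**3 - x**2*y + 2*x**2 + 3*x*y**2 + x*y - 2*y**2 + 2*y - 1.
Note: deg(f) ≤ deg(F) = 3; strict inequality happens when F is divisible by Z (lost terms).


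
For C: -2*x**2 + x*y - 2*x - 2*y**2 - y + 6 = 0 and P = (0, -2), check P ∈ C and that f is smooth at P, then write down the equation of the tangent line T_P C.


Tangent line at P: -4*x + 7*y + 14 = 0.

Step 1: f(0, -2) = 0, so P lies on C.
Step 2: partial derivatives
  f_x(x, y) = -4*x + y - 2, f_y(x, y) = x - 4*y - 1.
  f_x(P) = -4, f_y(P) = 7 (gradient nonzero, so P is smooth).
Step 3: tangent line at P: -4·(x − 0) + 7·(y − -2) = 0.
Expanding: -4*x + 7*y + 14 = 0.


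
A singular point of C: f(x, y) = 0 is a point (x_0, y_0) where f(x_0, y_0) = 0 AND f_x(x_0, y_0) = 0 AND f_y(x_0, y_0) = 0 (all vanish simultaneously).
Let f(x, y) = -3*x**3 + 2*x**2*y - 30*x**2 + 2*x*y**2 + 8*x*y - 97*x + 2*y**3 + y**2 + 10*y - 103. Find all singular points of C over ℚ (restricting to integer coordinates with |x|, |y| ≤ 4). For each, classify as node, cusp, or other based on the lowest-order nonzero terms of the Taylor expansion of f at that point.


Singular points: {(-3, 1)}; classification: node.

Compute partial derivatives:
  f_x = -9*x**2 + 4*x*y - 60*x + 2*y**2 + 8*y - 97.
  f_y = 2*x**2 + 4*x*y + 8*x + 6*y**2 + 2*y + 10.
Scan x_0 ∈ {−4, ..., 4}. For each x_0, f_y(x_0, y) is a polynomial in y; find its integer roots y ∈ {−4, ..., 4}, then test f_x and f at those candidates.
  x = -4: f_y(-4, y) = 6*y**2 - 14*y + 10; no integer root y with |y| ≤ 4.
  x = -3: f_y(-3, y) = 6*y**2 - 10*y + 4; vanishes at y ∈ {1}. (-3, 1): f_x = 0, f = 0 — SINGULAR.
  x = -2: f_y(-2, y) = 6*y**2 - 6*y + 2; no integer root y with |y| ≤ 4.
  x = -1: f_y(-1, y) = 6*y**2 - 2*y + 4; no integer root y with |y| ≤ 4.
  x = 0: f_y(0, y) = 6*y**2 + 2*y + 10; no integer root y with |y| ≤ 4.
  x = 1: f_y(1, y) = 6*y**2 + 6*y + 20; no integer root y with |y| ≤ 4.
  x = 2: f_y(2, y) = 6*y**2 + 10*y + 34; no integer root y with |y| ≤ 4.
  x = 3: f_y(3, y) = 6*y**2 + 14*y + 52; no integer root y with |y| ≤ 4.
  x = 4: f_y(4, y) = 6*y**2 + 18*y + 74; no integer root y with |y| ≤ 4.
Only singular point on the grid: (-3, 1).
Classify: substitute x = -3 + u, y = 1 + v and expand: f = -3*u**3 + 2*u**2*v - u**2 + 2*u*v**2 + 2*v**3 + v**2.
No constant or linear terms (consistent with a singular point). Quadratic part: -u**2 + v**2. Cubic part: -3*u**3 + 2*u**2*v + 2*u*v**2 + 2*v**3.
The quadratic part v**2 - u**2 = (v − u)(v + u) splits into two distinct linear factors, so there are two distinct tangent lines y − 1 = ±(x − -3) — this is a node (ordinary double point).
Classification: node.


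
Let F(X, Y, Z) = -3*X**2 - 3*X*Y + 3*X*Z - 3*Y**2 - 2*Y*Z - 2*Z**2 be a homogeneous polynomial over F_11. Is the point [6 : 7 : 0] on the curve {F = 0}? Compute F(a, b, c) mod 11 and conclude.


F(6,7,0) ≡ 4 (mod 11); P is NOT on the curve.

Evaluate F(6, 7, 0) term-by-term (mod 11).
  -3*X**2 ↦ -3·36·1·1 = -108
  -3*X*Y ↦ -3·6·7·1 = -126
  3*X*Z ↦ 3·6·1·0 = 0
  -3*Y**2 ↦ -3·1·49·1 = -147
  -2*Y*Z ↦ -2·1·7·0 = 0
  -2*Z**2 ↦ -2·1·1·0 = 0
Sum: F(6, 7, 0) = (-108) + (-126) + (0) + (-147) + (0) + (0) = -381.
Reducing mod 11: -381 ≡ 4 (mod 11).
Since F(a, b, c) ≡ 4 ≠ 0 (mod 11), P does NOT lie on the curve.


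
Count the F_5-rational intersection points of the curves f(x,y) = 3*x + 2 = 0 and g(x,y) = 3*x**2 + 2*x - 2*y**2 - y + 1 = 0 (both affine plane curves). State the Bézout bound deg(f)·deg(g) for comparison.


Common zeros: {(1, 3), (1, 4)}; count = 2; Bézout bound = 2.

deg(f) = 1, deg(g) = 2, so Bézout bound = 2.
Scan x ∈ F_5. For each x, list the y ∈ F_5 with f(x, y) ≡ 0 and those with g(x, y) ≡ 0 (mod 5); the common zeros in that column are the intersection.
  x = 0: f ≡ 0 at y ∈ ∅; g ≡ 0 at y ∈ {3, 4}; common: ∅.
  x = 1: f ≡ 0 at y ∈ {0, 1, 2, 3, 4}; g ≡ 0 at y ∈ {3, 4}; common: {3, 4}.
  x = 2: f ≡ 0 at y ∈ ∅; g ≡ 0 at y ∈ ∅; common: ∅.
  x = 3: f ≡ 0 at y ∈ ∅; g ≡ 0 at y ∈ ∅; common: ∅.
  x = 4: f ≡ 0 at y ∈ ∅; g ≡ 0 at y ∈ ∅; common: ∅.
Collecting: common zeros = {(1, 3), (1, 4)}, so the count is 2.
Comparison with the Bézout bound: 2 ≤ 2 = deg(f)·deg(g), as expected for curves with no common component (the bound is attained).


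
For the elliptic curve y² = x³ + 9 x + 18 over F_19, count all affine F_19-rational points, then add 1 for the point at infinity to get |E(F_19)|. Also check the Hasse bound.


Affine points = {(1, 3), (1, 16), (2, 5), (2, 14), (4, 2), (4, 17), (5, 6), (5, 13), (7, 5), (7, 14), (9, 7), (9, 12), (10, 5), (10, 14), (11, 2), (11, 17), (12, 7), (12, 12), (14, 0), (17, 7), (17, 12)}; affine count = 21; |E(F_19)| = 22.

Discriminant check: Δ ∝ 4a³ + 27b² = 4·9³ + 27·18² = 4·729 + 27·324 ≡ 17 (mod 19). Nonzero ⇒ E is nonsingular.
For each x ∈ F_19, compute rhs = x³ + 9·x + 18 mod 19, then count y ∈ F_19 with y² ≡ rhs.
  x = 0: rhs = 18, matching y values: none (0 points).
  x = 1: rhs = 9, matching y values: 3, 16 (2 points).
  x = 2: rhs = 6, matching y values: 5, 14 (2 points).
  x = 3: rhs = 15, matching y values: none (0 points).
  x = 4: rhs = 4, matching y values: 2, 17 (2 points).
  x = 5: rhs = 17, matching y values: 6, 13 (2 points).
  x = 6: rhs = 3, matching y values: none (0 points).
  x = 7: rhs = 6, matching y values: 5, 14 (2 points).
  x = 8: rhs = 13, matching y values: none (0 points).
  x = 9: rhs = 11, matching y values: 7, 12 (2 points).
  x = 10: rhs = 6, matching y values: 5, 14 (2 points).
  x = 11: rhs = 4, matching y values: 2, 17 (2 points).
  x = 12: rhs = 11, matching y values: 7, 12 (2 points).
  x = 13: rhs = 14, matching y values: none (0 points).
  x = 14: rhs = 0, matching y values: 0 (1 points).
  x = 15: rhs = 13, matching y values: none (0 points).
  x = 16: rhs = 2, matching y values: none (0 points).
  x = 17: rhs = 11, matching y values: 7, 12 (2 points).
  x = 18: rhs = 8, matching y values: none (0 points).
Total affine count: 21.
Full point count |E(F_19)| = 21 + 1 = 22.
Hasse bound: |22 − (19+1)| = |2| = 2 ≤ 2√19 ≈ 8.7178 ✓.


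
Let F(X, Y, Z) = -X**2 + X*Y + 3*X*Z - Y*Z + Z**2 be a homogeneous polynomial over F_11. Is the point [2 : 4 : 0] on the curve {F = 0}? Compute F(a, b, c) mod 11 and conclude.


F(2,4,0) ≡ 4 (mod 11); P is NOT on the curve.

Evaluate F(2, 4, 0) term-by-term (mod 11).
  -X**2 ↦ -1·4·1·1 = -4
  X*Y ↦ 1·2·4·1 = 8
  3*X*Z ↦ 3·2·1·0 = 0
  -Y*Z ↦ -1·1·4·0 = 0
  Z**2 ↦ 1·1·1·0 = 0
Sum: F(2, 4, 0) = (-4) + (8) + (0) + (0) + (0) = 4.
Reducing mod 11: 4 ≡ 4 (mod 11).
Since F(a, b, c) ≡ 4 ≠ 0 (mod 11), P does NOT lie on the curve.


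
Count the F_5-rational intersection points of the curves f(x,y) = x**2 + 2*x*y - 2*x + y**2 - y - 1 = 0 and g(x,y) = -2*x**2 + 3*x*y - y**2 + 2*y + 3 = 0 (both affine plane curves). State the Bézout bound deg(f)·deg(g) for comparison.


Common zeros: {(0, 3), (1, 1), (4, 2)}; count = 3; Bézout bound = 4.

deg(f) = 2, deg(g) = 2, so Bézout bound = 4.
Scan x ∈ F_5. For each x, list the y ∈ F_5 with f(x, y) ≡ 0 and those with g(x, y) ≡ 0 (mod 5); the common zeros in that column are the intersection.
  x = 0: f ≡ 0 at y ∈ {3}; g ≡ 0 at y ∈ {3, 4}; common: {3}.
  x = 1: f ≡ 0 at y ∈ {1, 3}; g ≡ 0 at y ∈ {1, 4}; common: {1}.
  x = 2: f ≡ 0 at y ∈ ∅; g ≡ 0 at y ∈ {0, 3}; common: ∅.
  x = 3: f ≡ 0 at y ∈ ∅; g ≡ 0 at y ∈ {0, 1}; common: ∅.
  x = 4: f ≡ 0 at y ∈ {1, 2}; g ≡ 0 at y ∈ {2}; common: {2}.
Collecting: common zeros = {(0, 3), (1, 1), (4, 2)}, so the count is 3.
Comparison with the Bézout bound: 3 ≤ 4 = deg(f)·deg(g), as expected for curves with no common component (the affine F_5-count falls short of the bound because intersections may lie at infinity, over extension fields, or carry multiplicity).


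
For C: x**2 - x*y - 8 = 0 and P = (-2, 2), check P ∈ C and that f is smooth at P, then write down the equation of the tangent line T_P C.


Tangent line at P: -6*x + 2*y - 16 = 0.

Step 1: f(-2, 2) = 0, so P lies on C.
Step 2: partial derivatives
  f_x(x, y) = 2*x - y, f_y(x, y) = -x.
  f_x(P) = -6, f_y(P) = 2 (gradient nonzero, so P is smooth).
Step 3: tangent line at P: -6·(x − -2) + 2·(y − 2) = 0.
Expanding: -6*x + 2*y - 16 = 0.


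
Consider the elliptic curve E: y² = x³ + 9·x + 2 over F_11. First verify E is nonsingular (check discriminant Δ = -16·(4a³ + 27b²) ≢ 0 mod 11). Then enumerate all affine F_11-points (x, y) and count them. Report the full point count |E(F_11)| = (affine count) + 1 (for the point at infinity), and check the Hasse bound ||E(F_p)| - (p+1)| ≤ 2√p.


Affine points = {(1, 1), (1, 10), (3, 1), (3, 10), (4, 5), (4, 6), (7, 1), (7, 10), (8, 5), (8, 6), (9, 3), (9, 8), (10, 5), (10, 6)}; affine count = 14; |E(F_11)| = 15.

Discriminant check: Δ ∝ 4a³ + 27b² = 4·9³ + 27·2² = 4·729 + 27·4 ≡ 10 (mod 11). Nonzero ⇒ E is nonsingular.
For each x ∈ F_11, compute rhs = x³ + 9·x + 2 mod 11, then count y ∈ F_11 with y² ≡ rhs.
  x = 0: rhs = 2, matching y values: none (0 points).
  x = 1: rhs = 1, matching y values: 1, 10 (2 points).
  x = 2: rhs = 6, matching y values: none (0 points).
  x = 3: rhs = 1, matching y values: 1, 10 (2 points).
  x = 4: rhs = 3, matching y values: 5, 6 (2 points).
  x = 5: rhs = 7, matching y values: none (0 points).
  x = 6: rhs = 8, matching y values: none (0 points).
  x = 7: rhs = 1, matching y values: 1, 10 (2 points).
  x = 8: rhs = 3, matching y values: 5, 6 (2 points).
  x = 9: rhs = 9, matching y values: 3, 8 (2 points).
  x = 10: rhs = 3, matching y values: 5, 6 (2 points).
Total affine count: 14.
Full point count |E(F_11)| = 14 + 1 = 15.
Hasse bound: |15 − (11+1)| = |3| = 3 ≤ 2√11 ≈ 6.6332 ✓.


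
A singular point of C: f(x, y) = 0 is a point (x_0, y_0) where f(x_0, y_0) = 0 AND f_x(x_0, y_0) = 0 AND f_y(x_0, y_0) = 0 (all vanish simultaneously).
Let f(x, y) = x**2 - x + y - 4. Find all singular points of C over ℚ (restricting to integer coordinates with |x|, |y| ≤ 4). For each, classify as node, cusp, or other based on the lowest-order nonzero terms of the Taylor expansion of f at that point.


No singular points in the scanned grid; C is smooth there.

Compute partial derivatives:
  f_x = 2*x - 1.
  f_y = 1.
f_y = 1 is a nonzero constant, so f_y never vanishes: no point (x, y) can satisfy f = f_x = f_y = 0. In particular no (x, y) ∈ {−4, ..., 4}² is singular; the curve is smooth.


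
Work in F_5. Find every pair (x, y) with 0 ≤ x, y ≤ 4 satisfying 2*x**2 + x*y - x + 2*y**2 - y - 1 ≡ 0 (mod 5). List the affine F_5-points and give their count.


Affine F_5-points: {(0, 1), (0, 2), (1, 0), (2, 0), (2, 2)}; count = 5.

For each of the 25 pairs (x, y) ∈ F_5², evaluate f(x, y) mod 5. Record the zeros.
  x = 0: [0↦4, 1↦0, 2↦0, 3↦4, 4↦2]  zeros at y ∈ {1, 2}
  x = 1: [0↦0, 1↦2, 2↦3, 3↦3, 4↦2]  zeros at y ∈ {0}
  x = 2: [0↦0, 1↦3, 2↦0, 3↦1, 4↦1]  zeros at y ∈ {0, 2}
  x = 3: [0↦4, 1↦3, 2↦1, 3↦3, 4↦4]  zeros at y ∈ ∅
  x = 4: [0↦2, 1↦2, 2↦1, 3↦4, 4↦1]  zeros at y ∈ ∅
Collecting zeros: affine points = {(0, 1), (0, 2), (1, 0), (2, 0), (2, 2)}.
Total count |C(F_5)_aff| = 5.


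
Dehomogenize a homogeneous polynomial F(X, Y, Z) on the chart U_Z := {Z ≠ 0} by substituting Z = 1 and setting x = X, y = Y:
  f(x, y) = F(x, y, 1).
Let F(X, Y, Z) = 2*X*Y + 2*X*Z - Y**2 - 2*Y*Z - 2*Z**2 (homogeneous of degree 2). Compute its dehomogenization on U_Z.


f(x, y) = 2*x*y + 2*x - y**2 - 2*y - 2

On U_Z we set Z = 1. Each monomial c·X^i·Y^j·Z^k in F becomes c·x^i·y^j·1^k = c·x^i·y^j.
Substituting Z = 1: F(X, Y, 1) = 2*x*y + 2*x - y**2 - 2*y - 2.
Note: deg(f) ≤ deg(F) = 2; strict inequality happens when F is divisible by Z (lost terms).


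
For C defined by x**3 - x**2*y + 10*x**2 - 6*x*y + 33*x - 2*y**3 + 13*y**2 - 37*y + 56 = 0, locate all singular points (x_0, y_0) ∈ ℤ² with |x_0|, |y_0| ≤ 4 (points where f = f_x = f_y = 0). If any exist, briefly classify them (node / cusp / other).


Singular points: {(-3, 2)}; classification: node.

Compute partial derivatives:
  f_x = 3*x**2 - 2*x*y + 20*x - 6*y + 33.
  f_y = -x**2 - 6*x - 6*y**2 + 26*y - 37.
Scan x_0 ∈ {−4, ..., 4}. For each x_0, f_y(x_0, y) is a polynomial in y; find its integer roots y ∈ {−4, ..., 4}, then test f_x and f at those candidates.
  x = -4: f_y(-4, y) = -6*y**2 + 26*y - 29; no integer root y with |y| ≤ 4.
  x = -3: f_y(-3, y) = -6*y**2 + 26*y - 28; vanishes at y ∈ {2}. (-3, 2): f_x = 0, f = 0 — SINGULAR.
  x = -2: f_y(-2, y) = -6*y**2 + 26*y - 29; no integer root y with |y| ≤ 4.
  x = -1: f_y(-1, y) = -6*y**2 + 26*y - 32; no integer root y with |y| ≤ 4.
  x = 0: f_y(0, y) = -6*y**2 + 26*y - 37; no integer root y with |y| ≤ 4.
  x = 1: f_y(1, y) = -6*y**2 + 26*y - 44; no integer root y with |y| ≤ 4.
  x = 2: f_y(2, y) = -6*y**2 + 26*y - 53; no integer root y with |y| ≤ 4.
  x = 3: f_y(3, y) = -6*y**2 + 26*y - 64; no integer root y with |y| ≤ 4.
  x = 4: f_y(4, y) = -6*y**2 + 26*y - 77; no integer root y with |y| ≤ 4.
Only singular point on the grid: (-3, 2).
Classify: substitute x = -3 + u, y = 2 + v and expand: f = u**3 - u**2*v - u**2 - 2*v**3 + v**2.
No constant or linear terms (consistent with a singular point). Quadratic part: -u**2 + v**2. Cubic part: u**3 - u**2*v - 2*v**3.
The quadratic part v**2 - u**2 = (v − u)(v + u) splits into two distinct linear factors, so there are two distinct tangent lines y − 2 = ±(x − -3) — this is a node (ordinary double point).
Classification: node.


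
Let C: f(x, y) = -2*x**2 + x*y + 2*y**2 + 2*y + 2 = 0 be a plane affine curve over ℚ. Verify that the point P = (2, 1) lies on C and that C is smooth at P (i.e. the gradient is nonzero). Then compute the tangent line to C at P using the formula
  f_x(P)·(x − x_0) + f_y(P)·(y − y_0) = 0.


Tangent line at P: -7*x + 8*y + 6 = 0.

Step 1: f(2, 1) = 0, so P lies on C.
Step 2: partial derivatives
  f_x(x, y) = -4*x + y, f_y(x, y) = x + 4*y + 2.
  f_x(P) = -7, f_y(P) = 8 (gradient nonzero, so P is smooth).
Step 3: tangent line at P: -7·(x − 2) + 8·(y − 1) = 0.
Expanding: -7*x + 8*y + 6 = 0.


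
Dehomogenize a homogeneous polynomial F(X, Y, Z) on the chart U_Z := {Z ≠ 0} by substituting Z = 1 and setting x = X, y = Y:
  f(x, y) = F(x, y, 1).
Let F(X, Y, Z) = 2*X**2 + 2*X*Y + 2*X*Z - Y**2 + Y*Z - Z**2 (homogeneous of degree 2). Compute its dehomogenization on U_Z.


f(x, y) = 2*x**2 + 2*x*y + 2*x - y**2 + y - 1

On U_Z we set Z = 1. Each monomial c·X^i·Y^j·Z^k in F becomes c·x^i·y^j·1^k = c·x^i·y^j.
Substituting Z = 1: F(X, Y, 1) = 2*x**2 + 2*x*y + 2*x - y**2 + y - 1.
Note: deg(f) ≤ deg(F) = 2; strict inequality happens when F is divisible by Z (lost terms).


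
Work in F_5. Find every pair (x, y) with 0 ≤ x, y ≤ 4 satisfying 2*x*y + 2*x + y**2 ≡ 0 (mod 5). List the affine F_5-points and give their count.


Affine F_5-points: {(0, 0), (1, 1), (1, 2), (2, 3)}; count = 4.

For each of the 25 pairs (x, y) ∈ F_5², evaluate f(x, y) mod 5. Record the zeros.
  x = 0: [0↦0, 1↦1, 2↦4, 3↦4, 4↦1]  zeros at y ∈ {0}
  x = 1: [0↦2, 1↦0, 2↦0, 3↦2, 4↦1]  zeros at y ∈ {1, 2}
  x = 2: [0↦4, 1↦4, 2↦1, 3↦0, 4↦1]  zeros at y ∈ {3}
  x = 3: [0↦1, 1↦3, 2↦2, 3↦3, 4↦1]  zeros at y ∈ ∅
  x = 4: [0↦3, 1↦2, 2↦3, 3↦1, 4↦1]  zeros at y ∈ ∅
Collecting zeros: affine points = {(0, 0), (1, 1), (1, 2), (2, 3)}.
Total count |C(F_5)_aff| = 4.


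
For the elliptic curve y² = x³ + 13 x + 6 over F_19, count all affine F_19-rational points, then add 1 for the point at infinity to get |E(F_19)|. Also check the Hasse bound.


Affine points = {(0, 5), (0, 14), (1, 1), (1, 18), (5, 5), (5, 14), (9, 4), (9, 15), (11, 6), (11, 13), (12, 3), (12, 16), (13, 4), (13, 15), (14, 5), (14, 14), (15, 2), (15, 17), (16, 4), (16, 15), (18, 7), (18, 12)}; affine count = 22; |E(F_19)| = 23.

Discriminant check: Δ ∝ 4a³ + 27b² = 4·13³ + 27·6² = 4·2197 + 27·36 ≡ 13 (mod 19). Nonzero ⇒ E is nonsingular.
For each x ∈ F_19, compute rhs = x³ + 13·x + 6 mod 19, then count y ∈ F_19 with y² ≡ rhs.
  x = 0: rhs = 6, matching y values: 5, 14 (2 points).
  x = 1: rhs = 1, matching y values: 1, 18 (2 points).
  x = 2: rhs = 2, matching y values: none (0 points).
  x = 3: rhs = 15, matching y values: none (0 points).
  x = 4: rhs = 8, matching y values: none (0 points).
  x = 5: rhs = 6, matching y values: 5, 14 (2 points).
  x = 6: rhs = 15, matching y values: none (0 points).
  x = 7: rhs = 3, matching y values: none (0 points).
  x = 8: rhs = 14, matching y values: none (0 points).
  x = 9: rhs = 16, matching y values: 4, 15 (2 points).
  x = 10: rhs = 15, matching y values: none (0 points).
  x = 11: rhs = 17, matching y values: 6, 13 (2 points).
  x = 12: rhs = 9, matching y values: 3, 16 (2 points).
  x = 13: rhs = 16, matching y values: 4, 15 (2 points).
  x = 14: rhs = 6, matching y values: 5, 14 (2 points).
  x = 15: rhs = 4, matching y values: 2, 17 (2 points).
  x = 16: rhs = 16, matching y values: 4, 15 (2 points).
  x = 17: rhs = 10, matching y values: none (0 points).
  x = 18: rhs = 11, matching y values: 7, 12 (2 points).
Total affine count: 22.
Full point count |E(F_19)| = 22 + 1 = 23.
Hasse bound: |23 − (19+1)| = |3| = 3 ≤ 2√19 ≈ 8.7178 ✓.


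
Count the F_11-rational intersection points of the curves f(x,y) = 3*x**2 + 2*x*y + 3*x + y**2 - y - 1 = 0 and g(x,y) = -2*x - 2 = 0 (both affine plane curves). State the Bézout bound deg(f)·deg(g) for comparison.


Common zeros: ∅; count = 0; Bézout bound = 2.

deg(f) = 2, deg(g) = 1, so Bézout bound = 2.
Scan x ∈ F_11. For each x, list the y ∈ F_11 with f(x, y) ≡ 0 and those with g(x, y) ≡ 0 (mod 11); the common zeros in that column are the intersection.
  x = 0: f ≡ 0 at y ∈ {4, 8}; g ≡ 0 at y ∈ ∅; common: ∅.
  x = 1: f ≡ 0 at y ∈ {2, 8}; g ≡ 0 at y ∈ ∅; common: ∅.
  x = 2: f ≡ 0 at y ∈ ∅; g ≡ 0 at y ∈ ∅; common: ∅.
  x = 3: f ≡ 0 at y ∈ ∅; g ≡ 0 at y ∈ ∅; common: ∅.
  x = 4: f ≡ 0 at y ∈ {2}; g ≡ 0 at y ∈ ∅; common: ∅.
  x = 5: f ≡ 0 at y ∈ {1}; g ≡ 0 at y ∈ ∅; common: ∅.
  x = 6: f ≡ 0 at y ∈ ∅; g ≡ 0 at y ∈ ∅; common: ∅.
  x = 7: f ≡ 0 at y ∈ ∅; g ≡ 0 at y ∈ ∅; common: ∅.
  x = 8: f ≡ 0 at y ∈ {1, 6}; g ≡ 0 at y ∈ ∅; common: ∅.
  x = 9: f ≡ 0 at y ∈ {6, 10}; g ≡ 0 at y ∈ ∅; common: ∅.
  x = 10: f ≡ 0 at y ∈ ∅; g ≡ 0 at y ∈ {0, 1, 2, 3, 4, 5, 6, 7, 8, 9, 10}; common: ∅.
Collecting: common zeros = ∅, so the count is 0.
Comparison with the Bézout bound: 0 ≤ 2 = deg(f)·deg(g), as expected for curves with no common component (the affine F_11-count falls short of the bound because intersections may lie at infinity, over extension fields, or carry multiplicity).


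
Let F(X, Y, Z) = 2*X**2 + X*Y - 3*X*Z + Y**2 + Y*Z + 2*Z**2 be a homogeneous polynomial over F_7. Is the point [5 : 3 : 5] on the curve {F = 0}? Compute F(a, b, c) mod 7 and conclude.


F(5,3,5) ≡ 1 (mod 7); P is NOT on the curve.

Evaluate F(5, 3, 5) term-by-term (mod 7).
  2*X**2 ↦ 2·25·1·1 = 50
  X*Y ↦ 1·5·3·1 = 15
  -3*X*Z ↦ -3·5·1·5 = -75
  Y**2 ↦ 1·1·9·1 = 9
  Y*Z ↦ 1·1·3·5 = 15
  2*Z**2 ↦ 2·1·1·25 = 50
Sum: F(5, 3, 5) = (50) + (15) + (-75) + (9) + (15) + (50) = 64.
Reducing mod 7: 64 ≡ 1 (mod 7).
Since F(a, b, c) ≡ 1 ≠ 0 (mod 7), P does NOT lie on the curve.


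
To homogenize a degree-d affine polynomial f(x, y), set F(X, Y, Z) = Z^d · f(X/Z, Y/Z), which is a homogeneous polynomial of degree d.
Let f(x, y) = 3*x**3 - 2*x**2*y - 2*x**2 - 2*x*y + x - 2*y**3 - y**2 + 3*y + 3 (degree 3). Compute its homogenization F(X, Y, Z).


F(X, Y, Z) = 3*X**3 - 2*X**2*Y - 2*X**2*Z - 2*X*Y*Z + X*Z**2 - 2*Y**3 - Y**2*Z + 3*Y*Z**2 + 3*Z**3

deg(f) = 3.
Substitute x = X/Z, y = Y/Z into f, then multiply by Z^3.
  monomial 3·x^3·y^0 ↦ 3·X^3·Y^0·Z^0.
  monomial -2·x^2·y^1 ↦ -2·X^2·Y^1·Z^0.
  monomial -2·x^2·y^0 ↦ -2·X^2·Y^0·Z^1.
  monomial -2·x^1·y^1 ↦ -2·X^1·Y^1·Z^1.
  monomial 1·x^1·y^0 ↦ 1·X^1·Y^0·Z^2.
  monomial -2·x^0·y^3 ↦ -2·X^0·Y^3·Z^0.
  monomial -1·x^0·y^2 ↦ -1·X^0·Y^2·Z^1.
  monomial 3·x^0·y^1 ↦ 3·X^0·Y^1·Z^2.
  monomial 3·x^0·y^0 ↦ 3·X^0·Y^0·Z^3.
Collecting: F(X, Y, Z) = 3*X**3 - 2*X**2*Y - 2*X**2*Z - 2*X*Y*Z + X*Z**2 - 2*Y**3 - Y**2*Z + 3*Y*Z**2 + 3*Z**3.


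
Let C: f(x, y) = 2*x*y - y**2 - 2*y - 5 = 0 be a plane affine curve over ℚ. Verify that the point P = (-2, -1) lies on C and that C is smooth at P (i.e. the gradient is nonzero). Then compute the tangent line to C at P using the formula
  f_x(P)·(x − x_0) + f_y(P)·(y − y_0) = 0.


Tangent line at P: -2*x - 4*y - 8 = 0.

Step 1: f(-2, -1) = 0, so P lies on C.
Step 2: partial derivatives
  f_x(x, y) = 2*y, f_y(x, y) = 2*x - 2*y - 2.
  f_x(P) = -2, f_y(P) = -4 (gradient nonzero, so P is smooth).
Step 3: tangent line at P: -2·(x − -2) + -4·(y − -1) = 0.
Expanding: -2*x - 4*y - 8 = 0.


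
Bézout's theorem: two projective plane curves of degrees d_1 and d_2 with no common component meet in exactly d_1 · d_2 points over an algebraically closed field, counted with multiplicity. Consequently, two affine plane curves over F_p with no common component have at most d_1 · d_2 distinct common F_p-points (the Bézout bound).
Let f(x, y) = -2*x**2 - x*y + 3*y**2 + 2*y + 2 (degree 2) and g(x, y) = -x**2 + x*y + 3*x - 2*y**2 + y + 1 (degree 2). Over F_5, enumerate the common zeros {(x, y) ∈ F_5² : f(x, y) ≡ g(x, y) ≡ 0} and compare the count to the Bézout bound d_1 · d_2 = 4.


Common zeros: {(4, 4)}; count = 1; Bézout bound = 4.

deg(f) = 2, deg(g) = 2, so Bézout bound = 4.
Scan x ∈ F_5. For each x, list the y ∈ F_5 with f(x, y) ≡ 0 and those with g(x, y) ≡ 0 (mod 5); the common zeros in that column are the intersection.
  x = 0: f ≡ 0 at y ∈ {3}; g ≡ 0 at y ∈ {1, 2}; common: ∅.
  x = 1: f ≡ 0 at y ∈ {0, 3}; g ≡ 0 at y ∈ ∅; common: ∅.
  x = 2: f ≡ 0 at y ∈ ∅; g ≡ 0 at y ∈ ∅; common: ∅.
  x = 3: f ≡ 0 at y ∈ ∅; g ≡ 0 at y ∈ {3, 4}; common: ∅.
  x = 4: f ≡ 0 at y ∈ {0, 4}; g ≡ 0 at y ∈ {1, 4}; common: {4}.
Collecting: common zeros = {(4, 4)}, so the count is 1.
Comparison with the Bézout bound: 1 ≤ 4 = deg(f)·deg(g), as expected for curves with no common component (the affine F_5-count falls short of the bound because intersections may lie at infinity, over extension fields, or carry multiplicity).


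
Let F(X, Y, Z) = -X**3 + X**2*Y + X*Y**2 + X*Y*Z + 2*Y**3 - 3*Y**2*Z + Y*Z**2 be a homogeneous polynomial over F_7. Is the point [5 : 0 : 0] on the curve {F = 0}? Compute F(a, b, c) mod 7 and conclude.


F(5,0,0) ≡ 1 (mod 7); P is NOT on the curve.

Evaluate F(5, 0, 0) term-by-term (mod 7).
  -X**3 ↦ -1·125·1·1 = -125
  X**2*Y ↦ 1·25·0·1 = 0
  X*Y**2 ↦ 1·5·0·1 = 0
  X*Y*Z ↦ 1·5·0·0 = 0
  2*Y**3 ↦ 2·1·0·1 = 0
  -3*Y**2*Z ↦ -3·1·0·0 = 0
  Y*Z**2 ↦ 1·1·0·0 = 0
Sum: F(5, 0, 0) = (-125) + (0) + (0) + (0) + (0) + (0) + (0) = -125.
Reducing mod 7: -125 ≡ 1 (mod 7).
Since F(a, b, c) ≡ 1 ≠ 0 (mod 7), P does NOT lie on the curve.


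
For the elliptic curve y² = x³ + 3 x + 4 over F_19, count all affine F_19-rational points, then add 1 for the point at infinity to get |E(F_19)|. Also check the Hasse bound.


Affine points = {(0, 2), (0, 17), (4, 2), (4, 17), (5, 7), (5, 12), (7, 8), (7, 11), (9, 0), (11, 0), (12, 1), (12, 18), (13, 6), (13, 13), (14, 4), (14, 15), (15, 2), (15, 17), (16, 5), (16, 14), (17, 3), (17, 16), (18, 0)}; affine count = 23; |E(F_19)| = 24.

Discriminant check: Δ ∝ 4a³ + 27b² = 4·3³ + 27·4² = 4·27 + 27·16 ≡ 8 (mod 19). Nonzero ⇒ E is nonsingular.
For each x ∈ F_19, compute rhs = x³ + 3·x + 4 mod 19, then count y ∈ F_19 with y² ≡ rhs.
  x = 0: rhs = 4, matching y values: 2, 17 (2 points).
  x = 1: rhs = 8, matching y values: none (0 points).
  x = 2: rhs = 18, matching y values: none (0 points).
  x = 3: rhs = 2, matching y values: none (0 points).
  x = 4: rhs = 4, matching y values: 2, 17 (2 points).
  x = 5: rhs = 11, matching y values: 7, 12 (2 points).
  x = 6: rhs = 10, matching y values: none (0 points).
  x = 7: rhs = 7, matching y values: 8, 11 (2 points).
  x = 8: rhs = 8, matching y values: none (0 points).
  x = 9: rhs = 0, matching y values: 0 (1 points).
  x = 10: rhs = 8, matching y values: none (0 points).
  x = 11: rhs = 0, matching y values: 0 (1 points).
  x = 12: rhs = 1, matching y values: 1, 18 (2 points).
  x = 13: rhs = 17, matching y values: 6, 13 (2 points).
  x = 14: rhs = 16, matching y values: 4, 15 (2 points).
  x = 15: rhs = 4, matching y values: 2, 17 (2 points).
  x = 16: rhs = 6, matching y values: 5, 14 (2 points).
  x = 17: rhs = 9, matching y values: 3, 16 (2 points).
  x = 18: rhs = 0, matching y values: 0 (1 points).
Total affine count: 23.
Full point count |E(F_19)| = 23 + 1 = 24.
Hasse bound: |24 − (19+1)| = |4| = 4 ≤ 2√19 ≈ 8.7178 ✓.


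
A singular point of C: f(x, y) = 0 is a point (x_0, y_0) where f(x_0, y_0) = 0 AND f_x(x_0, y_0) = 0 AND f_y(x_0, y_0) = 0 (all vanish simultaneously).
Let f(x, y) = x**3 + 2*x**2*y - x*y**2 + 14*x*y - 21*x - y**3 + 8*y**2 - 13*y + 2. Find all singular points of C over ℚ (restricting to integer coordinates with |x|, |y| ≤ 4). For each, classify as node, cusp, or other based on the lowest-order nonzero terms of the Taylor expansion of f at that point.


Singular points: {(-2, 3)}; classification: cusp.

Compute partial derivatives:
  f_x = 3*x**2 + 4*x*y - y**2 + 14*y - 21.
  f_y = 2*x**2 - 2*x*y + 14*x - 3*y**2 + 16*y - 13.
Scan x_0 ∈ {−4, ..., 4}. For each x_0, f_y(x_0, y) is a polynomial in y; find its integer roots y ∈ {−4, ..., 4}, then test f_x and f at those candidates.
  x = -4: f_y(-4, y) = -3*y**2 + 24*y - 37; no integer root y with |y| ≤ 4.
  x = -3: f_y(-3, y) = -3*y**2 + 22*y - 37; no integer root y with |y| ≤ 4.
  x = -2: f_y(-2, y) = -3*y**2 + 20*y - 33; vanishes at y ∈ {3}. (-2, 3): f_x = 0, f = 0 — SINGULAR.
  x = -1: f_y(-1, y) = -3*y**2 + 18*y - 25; no integer root y with |y| ≤ 4.
  x = 0: f_y(0, y) = -3*y**2 + 16*y - 13; vanishes at y ∈ {1}. (0, 1): f_x = -8 ≠ 0.
  x = 1: f_y(1, y) = -3*y**2 + 14*y + 3; no integer root y with |y| ≤ 4.
  x = 2: f_y(2, y) = -3*y**2 + 12*y + 23; no integer root y with |y| ≤ 4.
  x = 3: f_y(3, y) = -3*y**2 + 10*y + 47; no integer root y with |y| ≤ 4.
  x = 4: f_y(4, y) = -3*y**2 + 8*y + 75; no integer root y with |y| ≤ 4.
Only singular point on the grid: (-2, 3).
Classify: substitute x = -2 + u, y = 3 + v and expand: f = u**3 + 2*u**2*v - u*v**2 - v**3 + v**2.
No constant or linear terms (consistent with a singular point). Quadratic part: v**2. Cubic part: u**3 + 2*u**2*v - u*v**2 - v**3.
The quadratic part v**2 is a perfect square, so there is a single (double) tangent line v = 0, i.e. y = 3. Restricting the cubic part to that line (v = 0) leaves u**3 ≠ 0, so f is not divisible by v and the branch is v² ≈ -u**3 to lowest order — this is a cusp.
Classification: cusp.


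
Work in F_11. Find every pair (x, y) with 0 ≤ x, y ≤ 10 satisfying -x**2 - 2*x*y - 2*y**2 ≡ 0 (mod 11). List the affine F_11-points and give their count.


Affine F_11-points: {(0, 0)}; count = 1.

For each of the 121 pairs (x, y) ∈ F_11², evaluate f(x, y) mod 11. Record the zeros.
  x = 0: [0↦0, 1↦9, 2↦3, 3↦4, 4↦1, 5↦5, 6↦5, 7↦1, 8↦4, 9↦3, 10↦9]  zeros at y ∈ {0}
  x = 1: [0↦10, 1↦6, 2↦9, 3↦8, 4↦3, 5↦5, 6↦3, 7↦8, 8↦9, 9↦6, 10↦10]  zeros at y ∈ ∅
  x = 2: [0↦7, 1↦1, 2↦2, 3↦10, 4↦3, 5↦3, 6↦10, 7↦2, 8↦1, 9↦7, 10↦9]  zeros at y ∈ ∅
  x = 3: [0↦2, 1↦5, 2↦4, 3↦10, 4↦1, 5↦10, 6↦4, 7↦5, 8↦2, 9↦6, 10↦6]  zeros at y ∈ ∅
  x = 4: [0↦6, 1↦7, 2↦4, 3↦8, 4↦8, 5↦4, 6↦7, 7↦6, 8↦1, 9↦3, 10↦1]  zeros at y ∈ ∅
  x = 5: [0↦8, 1↦7, 2↦2, 3↦4, 4↦2, 5↦7, 6↦8, 7↦5, 8↦9, 9↦9, 10↦5]  zeros at y ∈ ∅
  x = 6: [0↦8, 1↦5, 2↦9, 3↦9, 4↦5, 5↦8, 6↦7, 7↦2, 8↦4, 9↦2, 10↦7]  zeros at y ∈ ∅
  x = 7: [0↦6, 1↦1, 2↦3, 3↦1, 4↦6, 5↦7, 6↦4, 7↦8, 8↦8, 9↦4, 10↦7]  zeros at y ∈ ∅
  x = 8: [0↦2, 1↦6, 2↦6, 3↦2, 4↦5, 5↦4, 6↦10, 7↦1, 8↦10, 9↦4, 10↦5]  zeros at y ∈ ∅
  x = 9: [0↦7, 1↦9, 2↦7, 3↦1, 4↦2, 5↦10, 6↦3, 7↦3, 8↦10, 9↦2, 10↦1]  zeros at y ∈ ∅
  x = 10: [0↦10, 1↦10, 2↦6, 3↦9, 4↦8, 5↦3, 6↦5, 7↦3, 8↦8, 9↦9, 10↦6]  zeros at y ∈ ∅
Collecting zeros: affine points = {(0, 0)}.
Total count |C(F_11)_aff| = 1.


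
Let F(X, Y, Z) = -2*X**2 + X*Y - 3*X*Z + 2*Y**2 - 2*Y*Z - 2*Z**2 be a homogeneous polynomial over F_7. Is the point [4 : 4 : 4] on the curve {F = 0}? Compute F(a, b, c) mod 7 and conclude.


F(4,4,4) ≡ 2 (mod 7); P is NOT on the curve.

Evaluate F(4, 4, 4) term-by-term (mod 7).
  -2*X**2 ↦ -2·16·1·1 = -32
  X*Y ↦ 1·4·4·1 = 16
  -3*X*Z ↦ -3·4·1·4 = -48
  2*Y**2 ↦ 2·1·16·1 = 32
  -2*Y*Z ↦ -2·1·4·4 = -32
  -2*Z**2 ↦ -2·1·1·16 = -32
Sum: F(4, 4, 4) = (-32) + (16) + (-48) + (32) + (-32) + (-32) = -96.
Reducing mod 7: -96 ≡ 2 (mod 7).
Since F(a, b, c) ≡ 2 ≠ 0 (mod 7), P does NOT lie on the curve.
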